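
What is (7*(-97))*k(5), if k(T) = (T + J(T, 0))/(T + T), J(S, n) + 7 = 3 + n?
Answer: -679/10 ≈ -67.900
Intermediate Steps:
J(S, n) = -4 + n (J(S, n) = -7 + (3 + n) = -4 + n)
k(T) = (-4 + T)/(2*T) (k(T) = (T + (-4 + 0))/(T + T) = (T - 4)/((2*T)) = (-4 + T)*(1/(2*T)) = (-4 + T)/(2*T))
(7*(-97))*k(5) = (7*(-97))*((½)*(-4 + 5)/5) = -679/(2*5) = -679*⅒ = -679/10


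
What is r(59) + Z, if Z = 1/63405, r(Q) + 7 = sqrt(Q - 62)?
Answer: -443834/63405 + I*sqrt(3) ≈ -7.0 + 1.732*I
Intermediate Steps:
r(Q) = -7 + sqrt(-62 + Q) (r(Q) = -7 + sqrt(Q - 62) = -7 + sqrt(-62 + Q))
Z = 1/63405 ≈ 1.5772e-5
r(59) + Z = (-7 + sqrt(-62 + 59)) + 1/63405 = (-7 + sqrt(-3)) + 1/63405 = (-7 + I*sqrt(3)) + 1/63405 = -443834/63405 + I*sqrt(3)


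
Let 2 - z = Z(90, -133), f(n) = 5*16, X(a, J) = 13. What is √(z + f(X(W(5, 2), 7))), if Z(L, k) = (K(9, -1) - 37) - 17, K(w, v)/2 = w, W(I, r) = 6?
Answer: √118 ≈ 10.863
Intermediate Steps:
f(n) = 80
K(w, v) = 2*w
Z(L, k) = -36 (Z(L, k) = (2*9 - 37) - 17 = (18 - 37) - 17 = -19 - 17 = -36)
z = 38 (z = 2 - 1*(-36) = 2 + 36 = 38)
√(z + f(X(W(5, 2), 7))) = √(38 + 80) = √118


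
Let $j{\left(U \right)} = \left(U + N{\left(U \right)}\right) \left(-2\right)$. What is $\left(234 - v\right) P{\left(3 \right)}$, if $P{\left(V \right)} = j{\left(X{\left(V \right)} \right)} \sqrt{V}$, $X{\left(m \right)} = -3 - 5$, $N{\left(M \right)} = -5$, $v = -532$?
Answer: $19916 \sqrt{3} \approx 34496.0$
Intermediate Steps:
$X{\left(m \right)} = -8$
$j{\left(U \right)} = 10 - 2 U$ ($j{\left(U \right)} = \left(U - 5\right) \left(-2\right) = \left(-5 + U\right) \left(-2\right) = 10 - 2 U$)
$P{\left(V \right)} = 26 \sqrt{V}$ ($P{\left(V \right)} = \left(10 - -16\right) \sqrt{V} = \left(10 + 16\right) \sqrt{V} = 26 \sqrt{V}$)
$\left(234 - v\right) P{\left(3 \right)} = \left(234 - -532\right) 26 \sqrt{3} = \left(234 + 532\right) 26 \sqrt{3} = 766 \cdot 26 \sqrt{3} = 19916 \sqrt{3}$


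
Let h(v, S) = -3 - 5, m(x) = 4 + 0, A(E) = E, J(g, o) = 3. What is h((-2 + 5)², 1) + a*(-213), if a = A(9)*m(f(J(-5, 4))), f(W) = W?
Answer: -7676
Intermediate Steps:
m(x) = 4
h(v, S) = -8
a = 36 (a = 9*4 = 36)
h((-2 + 5)², 1) + a*(-213) = -8 + 36*(-213) = -8 - 7668 = -7676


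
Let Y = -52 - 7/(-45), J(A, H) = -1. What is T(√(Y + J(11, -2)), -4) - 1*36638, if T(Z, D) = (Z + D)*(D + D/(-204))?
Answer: -1867726/51 - 203*I*√11890/765 ≈ -36622.0 - 28.935*I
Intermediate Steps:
Y = -2333/45 (Y = -52 - 7*(-1/45) = -52 + 7/45 = -2333/45 ≈ -51.844)
T(Z, D) = 203*D*(D + Z)/204 (T(Z, D) = (D + Z)*(D + D*(-1/204)) = (D + Z)*(D - D/204) = (D + Z)*(203*D/204) = 203*D*(D + Z)/204)
T(√(Y + J(11, -2)), -4) - 1*36638 = (203/204)*(-4)*(-4 + √(-2333/45 - 1)) - 1*36638 = (203/204)*(-4)*(-4 + √(-2378/45)) - 36638 = (203/204)*(-4)*(-4 + I*√11890/15) - 36638 = (812/51 - 203*I*√11890/765) - 36638 = -1867726/51 - 203*I*√11890/765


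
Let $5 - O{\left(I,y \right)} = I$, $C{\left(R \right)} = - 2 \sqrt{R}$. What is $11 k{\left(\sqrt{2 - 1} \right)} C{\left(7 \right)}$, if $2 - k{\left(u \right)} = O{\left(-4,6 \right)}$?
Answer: $154 \sqrt{7} \approx 407.45$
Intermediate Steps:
$O{\left(I,y \right)} = 5 - I$
$k{\left(u \right)} = -7$ ($k{\left(u \right)} = 2 - \left(5 - -4\right) = 2 - \left(5 + 4\right) = 2 - 9 = -7$)
$11 k{\left(\sqrt{2 - 1} \right)} C{\left(7 \right)} = 11 \left(-7\right) \left(- 2 \sqrt{7}\right) = - 77 \left(- 2 \sqrt{7}\right) = 154 \sqrt{7}$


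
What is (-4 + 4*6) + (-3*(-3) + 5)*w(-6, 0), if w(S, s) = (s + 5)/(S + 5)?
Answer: -50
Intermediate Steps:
w(S, s) = (5 + s)/(5 + S)
(-4 + 4*6) + (-3*(-3) + 5)*w(-6, 0) = (-4 + 4*6) + (-3*(-3) + 5)*((5 + 0)/(5 - 6)) = (-4 + 24) + (9 + 5)*(5/(-1)) = 20 + 14*(-1*5) = 20 + 14*(-5) = 20 - 70 = -50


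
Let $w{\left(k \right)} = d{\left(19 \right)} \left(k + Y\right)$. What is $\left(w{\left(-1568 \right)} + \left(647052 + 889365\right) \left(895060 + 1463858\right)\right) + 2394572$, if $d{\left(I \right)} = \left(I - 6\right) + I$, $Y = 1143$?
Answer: $3624284097778$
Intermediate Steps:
$d{\left(I \right)} = -6 + 2 I$ ($d{\left(I \right)} = \left(-6 + I\right) + I = -6 + 2 I$)
$w{\left(k \right)} = 36576 + 32 k$ ($w{\left(k \right)} = \left(-6 + 2 \cdot 19\right) \left(k + 1143\right) = \left(-6 + 38\right) \left(1143 + k\right) = 32 \left(1143 + k\right) = 36576 + 32 k$)
$\left(w{\left(-1568 \right)} + \left(647052 + 889365\right) \left(895060 + 1463858\right)\right) + 2394572 = \left(\left(36576 + 32 \left(-1568\right)\right) + \left(647052 + 889365\right) \left(895060 + 1463858\right)\right) + 2394572 = \left(\left(36576 - 50176\right) + 1536417 \cdot 2358918\right) + 2394572 = \left(-13600 + 3624281716806\right) + 2394572 = 3624281703206 + 2394572 = 3624284097778$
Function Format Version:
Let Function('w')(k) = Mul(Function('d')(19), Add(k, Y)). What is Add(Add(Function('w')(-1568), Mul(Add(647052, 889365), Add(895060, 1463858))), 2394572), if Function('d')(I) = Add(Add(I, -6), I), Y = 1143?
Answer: 3624284097778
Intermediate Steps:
Function('d')(I) = Add(-6, Mul(2, I)) (Function('d')(I) = Add(Add(-6, I), I) = Add(-6, Mul(2, I)))
Function('w')(k) = Add(36576, Mul(32, k)) (Function('w')(k) = Mul(Add(-6, Mul(2, 19)), Add(k, 1143)) = Mul(Add(-6, 38), Add(1143, k)) = Mul(32, Add(1143, k)) = Add(36576, Mul(32, k)))
Add(Add(Function('w')(-1568), Mul(Add(647052, 889365), Add(895060, 1463858))), 2394572) = Add(Add(Add(36576, Mul(32, -1568)), Mul(Add(647052, 889365), Add(895060, 1463858))), 2394572) = Add(Add(Add(36576, -50176), Mul(1536417, 2358918)), 2394572) = Add(Add(-13600, 3624281716806), 2394572) = Add(3624281703206, 2394572) = 3624284097778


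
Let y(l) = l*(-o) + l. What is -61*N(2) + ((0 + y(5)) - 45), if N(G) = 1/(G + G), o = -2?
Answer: -181/4 ≈ -45.250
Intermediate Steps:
y(l) = 3*l (y(l) = l*(-1*(-2)) + l = l*2 + l = 2*l + l = 3*l)
N(G) = 1/(2*G)
-61*N(2) + ((0 + y(5)) - 45) = -61/(2*2) + ((0 + 3*5) - 45) = -61/(2*2) + ((0 + 15) - 45) = -61*1/4 + (15 - 45) = -61/4 - 30 = -181/4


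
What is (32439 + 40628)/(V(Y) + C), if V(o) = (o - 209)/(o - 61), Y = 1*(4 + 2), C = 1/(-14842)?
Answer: 59645322770/3012871 ≈ 19797.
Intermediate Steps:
C = -1/14842 ≈ -6.7376e-5
Y = 6 (Y = 1*6 = 6)
V(o) = (-209 + o)/(-61 + o)
(32439 + 40628)/(V(Y) + C) = (32439 + 40628)/((-209 + 6)/(-61 + 6) - 1/14842) = 73067/(-203/(-55) - 1/14842) = 73067/(-1/55*(-203) - 1/14842) = 73067/(203/55 - 1/14842) = 73067/(3012871/816310) = 73067*(816310/3012871) = 59645322770/3012871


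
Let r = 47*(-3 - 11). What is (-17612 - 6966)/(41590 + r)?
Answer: -12289/20466 ≈ -0.60046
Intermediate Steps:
r = -658 (r = 47*(-14) = -658)
(-17612 - 6966)/(41590 + r) = (-17612 - 6966)/(41590 - 658) = -24578/40932 = -24578*1/40932 = -12289/20466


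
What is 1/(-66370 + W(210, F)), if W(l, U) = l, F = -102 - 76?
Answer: -1/66160 ≈ -1.5115e-5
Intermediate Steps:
F = -178
1/(-66370 + W(210, F)) = 1/(-66370 + 210) = 1/(-66160) = -1/66160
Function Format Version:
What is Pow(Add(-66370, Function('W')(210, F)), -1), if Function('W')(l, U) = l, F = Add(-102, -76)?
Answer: Rational(-1, 66160) ≈ -1.5115e-5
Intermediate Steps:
F = -178
Pow(Add(-66370, Function('W')(210, F)), -1) = Pow(Add(-66370, 210), -1) = Pow(-66160, -1) = Rational(-1, 66160)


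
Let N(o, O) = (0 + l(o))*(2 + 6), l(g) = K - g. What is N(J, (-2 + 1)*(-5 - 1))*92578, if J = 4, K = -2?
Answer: -4443744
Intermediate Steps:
l(g) = -2 - g
N(o, O) = -16 - 8*o (N(o, O) = (0 + (-2 - o))*(2 + 6) = (-2 - o)*8 = -16 - 8*o)
N(J, (-2 + 1)*(-5 - 1))*92578 = (-16 - 8*4)*92578 = (-16 - 32)*92578 = -48*92578 = -4443744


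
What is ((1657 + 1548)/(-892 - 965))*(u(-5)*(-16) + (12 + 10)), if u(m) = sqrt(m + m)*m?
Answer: -70510/1857 - 256400*I*sqrt(10)/1857 ≈ -37.97 - 436.62*I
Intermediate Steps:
u(m) = sqrt(2)*m**(3/2) (u(m) = sqrt(2*m)*m = (sqrt(2)*sqrt(m))*m = sqrt(2)*m**(3/2))
((1657 + 1548)/(-892 - 965))*(u(-5)*(-16) + (12 + 10)) = ((1657 + 1548)/(-892 - 965))*((sqrt(2)*(-5)**(3/2))*(-16) + (12 + 10)) = (3205/(-1857))*((sqrt(2)*(-5*I*sqrt(5)))*(-16) + 22) = (3205*(-1/1857))*(-5*I*sqrt(10)*(-16) + 22) = -3205*(80*I*sqrt(10) + 22)/1857 = -3205*(22 + 80*I*sqrt(10))/1857 = -70510/1857 - 256400*I*sqrt(10)/1857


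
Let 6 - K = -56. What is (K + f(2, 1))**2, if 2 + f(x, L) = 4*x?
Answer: 4624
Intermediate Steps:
f(x, L) = -2 + 4*x
K = 62 (K = 6 - 1*(-56) = 6 + 56 = 62)
(K + f(2, 1))**2 = (62 + (-2 + 4*2))**2 = (62 + (-2 + 8))**2 = (62 + 6)**2 = 68**2 = 4624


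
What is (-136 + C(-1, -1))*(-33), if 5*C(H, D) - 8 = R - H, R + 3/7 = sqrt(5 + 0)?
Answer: 31020/7 - 33*sqrt(5)/5 ≈ 4416.7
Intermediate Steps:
R = -3/7 + sqrt(5) (R = -3/7 + sqrt(5 + 0) = -3/7 + sqrt(5) ≈ 1.8075)
C(H, D) = 53/35 - H/5 + sqrt(5)/5 (C(H, D) = 8/5 + ((-3/7 + sqrt(5)) - H)/5 = 8/5 + (-3/7 + sqrt(5) - H)/5 = 8/5 + (-3/35 - H/5 + sqrt(5)/5) = 53/35 - H/5 + sqrt(5)/5)
(-136 + C(-1, -1))*(-33) = (-136 + (53/35 - 1/5*(-1) + sqrt(5)/5))*(-33) = (-136 + (53/35 + 1/5 + sqrt(5)/5))*(-33) = (-136 + (12/7 + sqrt(5)/5))*(-33) = (-940/7 + sqrt(5)/5)*(-33) = 31020/7 - 33*sqrt(5)/5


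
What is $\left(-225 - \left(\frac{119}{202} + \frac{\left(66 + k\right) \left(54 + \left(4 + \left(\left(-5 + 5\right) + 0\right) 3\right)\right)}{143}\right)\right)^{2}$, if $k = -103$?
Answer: $\frac{37001368265625}{834400996} \approx 44345.0$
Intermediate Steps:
$\left(-225 - \left(\frac{119}{202} + \frac{\left(66 + k\right) \left(54 + \left(4 + \left(\left(-5 + 5\right) + 0\right) 3\right)\right)}{143}\right)\right)^{2} = \left(-225 - \left(\frac{119}{202} + \frac{\left(66 - 103\right) \left(54 + \left(4 + \left(\left(-5 + 5\right) + 0\right) 3\right)\right)}{143}\right)\right)^{2} = \left(-225 - \left(119 \cdot \frac{1}{202} + - 37 \left(54 + \left(4 + \left(0 + 0\right) 3\right)\right) \frac{1}{143}\right)\right)^{2} = \left(-225 - \left(\frac{119}{202} + - 37 \left(54 + \left(4 + 0 \cdot 3\right)\right) \frac{1}{143}\right)\right)^{2} = \left(-225 - \left(\frac{119}{202} + - 37 \left(54 + \left(4 + 0\right)\right) \frac{1}{143}\right)\right)^{2} = \left(-225 - \left(\frac{119}{202} + - 37 \left(54 + 4\right) \frac{1}{143}\right)\right)^{2} = \left(-225 - \left(\frac{119}{202} + \left(-37\right) 58 \cdot \frac{1}{143}\right)\right)^{2} = \left(-225 - \left(\frac{119}{202} - \frac{2146}{143}\right)\right)^{2} = \left(-225 - - \frac{416475}{28886}\right)^{2} = \left(-225 + \frac{416475}{28886}\right)^{2} = \left(- \frac{6082875}{28886}\right)^{2} = \frac{37001368265625}{834400996}$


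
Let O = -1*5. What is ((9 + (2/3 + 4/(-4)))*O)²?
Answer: 16900/9 ≈ 1877.8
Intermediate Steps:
O = -5
((9 + (2/3 + 4/(-4)))*O)² = ((9 + (2/3 + 4/(-4)))*(-5))² = ((9 + (2*(⅓) + 4*(-¼)))*(-5))² = ((9 + (⅔ - 1))*(-5))² = ((9 - ⅓)*(-5))² = ((26/3)*(-5))² = (-130/3)² = 16900/9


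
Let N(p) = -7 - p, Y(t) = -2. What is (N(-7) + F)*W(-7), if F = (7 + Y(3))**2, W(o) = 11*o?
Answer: -1925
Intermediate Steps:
F = 25 (F = (7 - 2)**2 = 5**2 = 25)
(N(-7) + F)*W(-7) = ((-7 - 1*(-7)) + 25)*(11*(-7)) = ((-7 + 7) + 25)*(-77) = (0 + 25)*(-77) = 25*(-77) = -1925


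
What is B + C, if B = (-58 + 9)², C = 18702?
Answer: 21103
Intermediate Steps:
B = 2401 (B = (-49)² = 2401)
B + C = 2401 + 18702 = 21103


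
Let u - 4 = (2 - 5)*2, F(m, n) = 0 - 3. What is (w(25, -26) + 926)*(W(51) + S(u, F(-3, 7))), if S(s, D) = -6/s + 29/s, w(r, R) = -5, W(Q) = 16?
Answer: 8289/2 ≈ 4144.5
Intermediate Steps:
F(m, n) = -3
u = -2 (u = 4 + (2 - 5)*2 = 4 - 3*2 = 4 - 6 = -2)
S(s, D) = 23/s
(w(25, -26) + 926)*(W(51) + S(u, F(-3, 7))) = (-5 + 926)*(16 + 23/(-2)) = 921*(16 + 23*(-1/2)) = 921*(16 - 23/2) = 921*(9/2) = 8289/2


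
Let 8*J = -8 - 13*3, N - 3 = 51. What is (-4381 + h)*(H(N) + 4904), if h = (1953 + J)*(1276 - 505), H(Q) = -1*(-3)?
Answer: 58760436833/8 ≈ 7.3451e+9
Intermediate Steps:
N = 54 (N = 3 + 51 = 54)
J = -47/8 (J = (-8 - 13*3)/8 = (-8 - 39)/8 = (⅛)*(-47) = -47/8 ≈ -5.8750)
H(Q) = 3
h = 12009867/8 (h = (1953 - 47/8)*(1276 - 505) = (15577/8)*771 = 12009867/8 ≈ 1.5012e+6)
(-4381 + h)*(H(N) + 4904) = (-4381 + 12009867/8)*(3 + 4904) = (11974819/8)*4907 = 58760436833/8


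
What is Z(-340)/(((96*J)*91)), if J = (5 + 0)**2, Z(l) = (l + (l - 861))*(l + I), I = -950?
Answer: 66263/7280 ≈ 9.1021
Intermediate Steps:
Z(l) = (-950 + l)*(-861 + 2*l) (Z(l) = (l + (l - 861))*(l - 950) = (l + (-861 + l))*(-950 + l) = (-861 + 2*l)*(-950 + l) = (-950 + l)*(-861 + 2*l))
J = 25 (J = 5**2 = 25)
Z(-340)/(((96*J)*91)) = (817950 - 2761*(-340) + 2*(-340)**2)/(((96*25)*91)) = (817950 + 938740 + 2*115600)/((2400*91)) = (817950 + 938740 + 231200)/218400 = 1987890*(1/218400) = 66263/7280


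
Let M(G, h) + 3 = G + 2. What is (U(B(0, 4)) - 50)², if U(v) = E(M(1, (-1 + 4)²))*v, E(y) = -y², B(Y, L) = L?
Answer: 2500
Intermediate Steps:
M(G, h) = -1 + G (M(G, h) = -3 + (G + 2) = -3 + (2 + G) = -1 + G)
U(v) = 0 (U(v) = (-(-1 + 1)²)*v = (-1*0²)*v = (-1*0)*v = 0*v = 0)
(U(B(0, 4)) - 50)² = (0 - 50)² = (-50)² = 2500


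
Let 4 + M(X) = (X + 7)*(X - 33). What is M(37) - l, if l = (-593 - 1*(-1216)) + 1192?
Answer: -1643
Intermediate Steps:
M(X) = -4 + (-33 + X)*(7 + X) (M(X) = -4 + (X + 7)*(X - 33) = -4 + (7 + X)*(-33 + X) = -4 + (-33 + X)*(7 + X))
l = 1815 (l = (-593 + 1216) + 1192 = 623 + 1192 = 1815)
M(37) - l = (-235 + 37**2 - 26*37) - 1*1815 = (-235 + 1369 - 962) - 1815 = 172 - 1815 = -1643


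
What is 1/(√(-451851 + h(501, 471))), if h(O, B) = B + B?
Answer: -I*√50101/150303 ≈ -0.0014892*I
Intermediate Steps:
h(O, B) = 2*B
1/(√(-451851 + h(501, 471))) = 1/(√(-451851 + 2*471)) = 1/(√(-451851 + 942)) = 1/(√(-450909)) = 1/(3*I*√50101) = -I*√50101/150303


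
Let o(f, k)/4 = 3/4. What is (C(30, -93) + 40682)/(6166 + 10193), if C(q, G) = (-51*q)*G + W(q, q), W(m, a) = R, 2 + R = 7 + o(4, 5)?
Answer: 26140/2337 ≈ 11.185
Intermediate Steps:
o(f, k) = 3 (o(f, k) = 4*(3/4) = 4*(3*(¼)) = 4*(¾) = 3)
R = 8 (R = -2 + (7 + 3) = -2 + 10 = 8)
W(m, a) = 8
C(q, G) = 8 - 51*G*q (C(q, G) = (-51*q)*G + 8 = -51*G*q + 8 = 8 - 51*G*q)
(C(30, -93) + 40682)/(6166 + 10193) = ((8 - 51*(-93)*30) + 40682)/(6166 + 10193) = ((8 + 142290) + 40682)/16359 = (142298 + 40682)*(1/16359) = 182980*(1/16359) = 26140/2337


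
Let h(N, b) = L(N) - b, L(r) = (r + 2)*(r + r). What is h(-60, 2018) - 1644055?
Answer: -1639113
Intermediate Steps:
L(r) = 2*r*(2 + r) (L(r) = (2 + r)*(2*r) = 2*r*(2 + r))
h(N, b) = -b + 2*N*(2 + N) (h(N, b) = 2*N*(2 + N) - b = -b + 2*N*(2 + N))
h(-60, 2018) - 1644055 = (-1*2018 + 2*(-60)*(2 - 60)) - 1644055 = (-2018 + 2*(-60)*(-58)) - 1644055 = (-2018 + 6960) - 1644055 = 4942 - 1644055 = -1639113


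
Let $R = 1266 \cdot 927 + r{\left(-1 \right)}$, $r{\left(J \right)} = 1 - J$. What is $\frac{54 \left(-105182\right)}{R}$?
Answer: $- \frac{1419957}{293396} \approx -4.8397$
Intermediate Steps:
$R = 1173584$ ($R = 1266 \cdot 927 + \left(1 - -1\right) = 1173582 + \left(1 + 1\right) = 1173582 + 2 = 1173584$)
$\frac{54 \left(-105182\right)}{R} = \frac{54 \left(-105182\right)}{1173584} = \left(-5679828\right) \frac{1}{1173584} = - \frac{1419957}{293396}$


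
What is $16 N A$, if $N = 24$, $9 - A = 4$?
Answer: $1920$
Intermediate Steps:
$A = 5$ ($A = 9 - 4 = 5$)
$16 N A = 16 \cdot 24 \cdot 5 = 384 \cdot 5 = 1920$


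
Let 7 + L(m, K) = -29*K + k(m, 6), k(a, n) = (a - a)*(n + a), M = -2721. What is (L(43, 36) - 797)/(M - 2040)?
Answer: 616/1587 ≈ 0.38815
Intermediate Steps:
k(a, n) = 0 (k(a, n) = 0*(a + n) = 0)
L(m, K) = -7 - 29*K (L(m, K) = -7 + (-29*K + 0) = -7 - 29*K)
(L(43, 36) - 797)/(M - 2040) = ((-7 - 29*36) - 797)/(-2721 - 2040) = ((-7 - 1044) - 797)/(-4761) = (-1051 - 797)*(-1/4761) = -1848*(-1/4761) = 616/1587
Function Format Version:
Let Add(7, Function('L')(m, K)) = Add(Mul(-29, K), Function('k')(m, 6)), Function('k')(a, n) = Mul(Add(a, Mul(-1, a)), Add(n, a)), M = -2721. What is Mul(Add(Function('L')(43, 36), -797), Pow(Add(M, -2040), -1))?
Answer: Rational(616, 1587) ≈ 0.38815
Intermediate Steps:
Function('k')(a, n) = 0 (Function('k')(a, n) = Mul(0, Add(a, n)) = 0)
Function('L')(m, K) = Add(-7, Mul(-29, K)) (Function('L')(m, K) = Add(-7, Add(Mul(-29, K), 0)) = Add(-7, Mul(-29, K)))
Mul(Add(Function('L')(43, 36), -797), Pow(Add(M, -2040), -1)) = Mul(Add(Add(-7, Mul(-29, 36)), -797), Pow(Add(-2721, -2040), -1)) = Mul(Add(Add(-7, -1044), -797), Pow(-4761, -1)) = Mul(Add(-1051, -797), Rational(-1, 4761)) = Mul(-1848, Rational(-1, 4761)) = Rational(616, 1587)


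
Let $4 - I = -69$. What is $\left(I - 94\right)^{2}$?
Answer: $441$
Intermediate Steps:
$I = 73$ ($I = 4 - -69 = 4 + 69 = 73$)
$\left(I - 94\right)^{2} = \left(73 - 94\right)^{2} = \left(-21\right)^{2} = 441$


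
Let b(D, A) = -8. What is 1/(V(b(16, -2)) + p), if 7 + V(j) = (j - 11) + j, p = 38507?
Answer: 1/38473 ≈ 2.5992e-5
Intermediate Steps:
V(j) = -18 + 2*j (V(j) = -7 + ((j - 11) + j) = -7 + ((-11 + j) + j) = -7 + (-11 + 2*j) = -18 + 2*j)
1/(V(b(16, -2)) + p) = 1/((-18 + 2*(-8)) + 38507) = 1/((-18 - 16) + 38507) = 1/(-34 + 38507) = 1/38473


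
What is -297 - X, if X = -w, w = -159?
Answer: -456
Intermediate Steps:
X = 159 (X = -1*(-159) = 159)
-297 - X = -297 - 1*159 = -297 - 159 = -456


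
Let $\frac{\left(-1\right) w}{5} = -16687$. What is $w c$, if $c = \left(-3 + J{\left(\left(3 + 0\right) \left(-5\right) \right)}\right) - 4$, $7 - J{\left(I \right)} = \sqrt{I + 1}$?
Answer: $- 83435 i \sqrt{14} \approx - 3.1219 \cdot 10^{5} i$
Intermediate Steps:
$w = 83435$ ($w = \left(-5\right) \left(-16687\right) = 83435$)
$J{\left(I \right)} = 7 - \sqrt{1 + I}$ ($J{\left(I \right)} = 7 - \sqrt{I + 1} = 7 - \sqrt{1 + I}$)
$c = - i \sqrt{14}$ ($c = \left(-3 + \left(7 - \sqrt{1 + \left(3 + 0\right) \left(-5\right)}\right)\right) - 4 = \left(-3 + \left(7 - \sqrt{1 + 3 \left(-5\right)}\right)\right) - 4 = \left(-3 + \left(7 - \sqrt{1 - 15}\right)\right) - 4 = \left(-3 + \left(7 - \sqrt{-14}\right)\right) - 4 = \left(-3 + \left(7 - i \sqrt{14}\right)\right) - 4 = \left(4 - i \sqrt{14}\right) - 4 = - i \sqrt{14} \approx - 3.7417 i$)
$w c = 83435 \left(- i \sqrt{14}\right) = - 83435 i \sqrt{14}$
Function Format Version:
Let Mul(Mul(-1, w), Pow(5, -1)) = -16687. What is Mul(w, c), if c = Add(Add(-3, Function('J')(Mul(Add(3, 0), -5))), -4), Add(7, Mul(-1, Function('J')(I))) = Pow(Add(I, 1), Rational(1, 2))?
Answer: Mul(-83435, I, Pow(14, Rational(1, 2))) ≈ Mul(-3.1219e+5, I)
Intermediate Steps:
w = 83435 (w = Mul(-5, -16687) = 83435)
Function('J')(I) = Add(7, Mul(-1, Pow(Add(1, I), Rational(1, 2)))) (Function('J')(I) = Add(7, Mul(-1, Pow(Add(I, 1), Rational(1, 2)))) = Add(7, Mul(-1, Pow(Add(1, I), Rational(1, 2)))))
c = Mul(-1, I, Pow(14, Rational(1, 2))) (c = Add(Add(-3, Add(7, Mul(-1, Pow(Add(1, Mul(Add(3, 0), -5)), Rational(1, 2))))), -4) = Add(Add(-3, Add(7, Mul(-1, Pow(Add(1, Mul(3, -5)), Rational(1, 2))))), -4) = Add(Add(-3, Add(7, Mul(-1, Pow(Add(1, -15), Rational(1, 2))))), -4) = Add(Add(-3, Add(7, Mul(-1, Pow(-14, Rational(1, 2))))), -4) = Add(Add(-3, Add(7, Mul(-1, Mul(I, Pow(14, Rational(1, 2)))))), -4) = Add(Add(-3, Add(7, Mul(-1, I, Pow(14, Rational(1, 2))))), -4) = Add(Add(4, Mul(-1, I, Pow(14, Rational(1, 2)))), -4) = Mul(-1, I, Pow(14, Rational(1, 2))) ≈ Mul(-3.7417, I))
Mul(w, c) = Mul(83435, Mul(-1, I, Pow(14, Rational(1, 2)))) = Mul(-83435, I, Pow(14, Rational(1, 2)))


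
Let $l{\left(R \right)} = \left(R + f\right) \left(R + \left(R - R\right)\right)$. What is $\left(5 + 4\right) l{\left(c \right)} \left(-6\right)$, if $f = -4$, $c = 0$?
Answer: $0$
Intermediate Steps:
$l{\left(R \right)} = R \left(-4 + R\right)$ ($l{\left(R \right)} = \left(R - 4\right) \left(R + \left(R - R\right)\right) = \left(-4 + R\right) \left(R + 0\right) = \left(-4 + R\right) R = R \left(-4 + R\right)$)
$\left(5 + 4\right) l{\left(c \right)} \left(-6\right) = \left(5 + 4\right) 0 \left(-4 + 0\right) \left(-6\right) = 9 \cdot 0 \left(-4\right) \left(-6\right) = 9 \cdot 0 \left(-6\right) = 0 \left(-6\right) = 0$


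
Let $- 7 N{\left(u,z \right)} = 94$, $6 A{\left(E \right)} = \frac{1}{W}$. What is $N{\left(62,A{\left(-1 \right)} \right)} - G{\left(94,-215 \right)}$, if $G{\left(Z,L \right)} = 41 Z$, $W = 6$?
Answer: $- \frac{27072}{7} \approx -3867.4$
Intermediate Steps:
$A{\left(E \right)} = \frac{1}{36}$ ($A{\left(E \right)} = \frac{1}{6 \cdot 6} = \frac{1}{6} \cdot \frac{1}{6} = \frac{1}{36}$)
$N{\left(u,z \right)} = - \frac{94}{7}$ ($N{\left(u,z \right)} = \left(- \frac{1}{7}\right) 94 = - \frac{94}{7}$)
$N{\left(62,A{\left(-1 \right)} \right)} - G{\left(94,-215 \right)} = - \frac{94}{7} - 41 \cdot 94 = - \frac{94}{7} - 3854 = - \frac{27072}{7}$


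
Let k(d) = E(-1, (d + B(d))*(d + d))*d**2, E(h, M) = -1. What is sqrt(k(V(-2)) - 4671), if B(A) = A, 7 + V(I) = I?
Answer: 12*I*sqrt(33) ≈ 68.935*I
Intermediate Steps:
V(I) = -7 + I
k(d) = -d**2
sqrt(k(V(-2)) - 4671) = sqrt(-(-7 - 2)**2 - 4671) = sqrt(-1*(-9)**2 - 4671) = sqrt(-1*81 - 4671) = sqrt(-81 - 4671) = sqrt(-4752) = 12*I*sqrt(33)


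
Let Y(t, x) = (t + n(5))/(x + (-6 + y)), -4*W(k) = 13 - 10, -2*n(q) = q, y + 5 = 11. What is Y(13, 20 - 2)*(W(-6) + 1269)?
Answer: 11837/16 ≈ 739.81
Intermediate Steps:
y = 6 (y = -5 + 11 = 6)
n(q) = -q/2
W(k) = -3/4 (W(k) = -(13 - 10)/4 = -1/4*3 = -3/4)
Y(t, x) = (-5/2 + t)/x (Y(t, x) = (t - 1/2*5)/(x + (-6 + 6)) = (t - 5/2)/(x + 0) = (-5/2 + t)/x)
Y(13, 20 - 2)*(W(-6) + 1269) = ((-5/2 + 13)/(20 - 2))*(-3/4 + 1269) = ((21/2)/18)*(5073/4) = ((1/18)*(21/2))*(5073/4) = (7/12)*(5073/4) = 11837/16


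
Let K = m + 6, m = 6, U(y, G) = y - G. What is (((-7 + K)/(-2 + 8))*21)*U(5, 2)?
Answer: 105/2 ≈ 52.500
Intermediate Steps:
K = 12 (K = 6 + 6 = 12)
(((-7 + K)/(-2 + 8))*21)*U(5, 2) = (((-7 + 12)/(-2 + 8))*21)*(5 - 1*2) = ((5/6)*21)*(5 - 2) = ((5*(⅙))*21)*3 = ((⅚)*21)*3 = (35/2)*3 = 105/2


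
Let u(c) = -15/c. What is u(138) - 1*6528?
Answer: -300293/46 ≈ -6528.1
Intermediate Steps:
u(138) - 1*6528 = -15/138 - 1*6528 = -15*1/138 - 6528 = -5/46 - 6528 = -300293/46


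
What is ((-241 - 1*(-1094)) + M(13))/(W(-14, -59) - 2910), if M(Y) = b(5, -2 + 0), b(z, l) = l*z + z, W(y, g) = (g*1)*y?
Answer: -212/521 ≈ -0.40691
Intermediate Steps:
W(y, g) = g*y
b(z, l) = z + l*z
M(Y) = -5 (M(Y) = 5*(1 + (-2 + 0)) = 5*(1 - 2) = 5*(-1) = -5)
((-241 - 1*(-1094)) + M(13))/(W(-14, -59) - 2910) = ((-241 - 1*(-1094)) - 5)/(-59*(-14) - 2910) = ((-241 + 1094) - 5)/(826 - 2910) = (853 - 5)/(-2084) = 848*(-1/2084) = -212/521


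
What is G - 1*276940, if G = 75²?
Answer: -271315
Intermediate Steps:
G = 5625
G - 1*276940 = 5625 - 1*276940 = 5625 - 276940 = -271315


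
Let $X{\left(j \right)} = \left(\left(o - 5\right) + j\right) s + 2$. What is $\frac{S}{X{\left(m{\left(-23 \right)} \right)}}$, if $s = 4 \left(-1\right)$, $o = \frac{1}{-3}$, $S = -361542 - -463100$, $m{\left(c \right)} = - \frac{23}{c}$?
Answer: $5253$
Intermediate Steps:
$S = 101558$ ($S = -361542 + 463100 = 101558$)
$o = - \frac{1}{3} \approx -0.33333$
$s = -4$
$X{\left(j \right)} = \frac{70}{3} - 4 j$ ($X{\left(j \right)} = \left(\left(- \frac{1}{3} - 5\right) + j\right) \left(-4\right) + 2 = \left(- \frac{16}{3} + j\right) \left(-4\right) + 2 = \left(\frac{64}{3} - 4 j\right) + 2 = \frac{70}{3} - 4 j$)
$\frac{S}{X{\left(m{\left(-23 \right)} \right)}} = \frac{101558}{\frac{70}{3} - 4 \left(- \frac{23}{-23}\right)} = \frac{101558}{\frac{70}{3} - 4 \left(\left(-23\right) \left(- \frac{1}{23}\right)\right)} = \frac{101558}{\frac{70}{3} - 4} = \frac{101558}{\frac{58}{3}} = 101558 \cdot \frac{3}{58} = 5253$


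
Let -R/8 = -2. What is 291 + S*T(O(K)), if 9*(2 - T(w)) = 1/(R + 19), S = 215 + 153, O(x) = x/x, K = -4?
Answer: 323137/315 ≈ 1025.8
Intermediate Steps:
R = 16 (R = -8*(-2) = 16)
O(x) = 1
S = 368
T(w) = 629/315 (T(w) = 2 - 1/(9*(16 + 19)) = 2 - 1/9/35 = 2 - 1/9*1/35 = 2 - 1/315 = 629/315)
291 + S*T(O(K)) = 291 + 368*(629/315) = 291 + 231472/315 = 323137/315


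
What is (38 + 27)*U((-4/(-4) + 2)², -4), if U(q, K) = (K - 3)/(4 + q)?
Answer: -35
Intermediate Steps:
U(q, K) = (-3 + K)/(4 + q)
(38 + 27)*U((-4/(-4) + 2)², -4) = (38 + 27)*((-3 - 4)/(4 + (-4/(-4) + 2)²)) = 65*(-7/(4 + (-4*(-¼) + 2)²)) = 65*(-7/(4 + (1 + 2)²)) = 65*(-7/(4 + 3²)) = 65*(-7/(4 + 9)) = 65*(-7/13) = -35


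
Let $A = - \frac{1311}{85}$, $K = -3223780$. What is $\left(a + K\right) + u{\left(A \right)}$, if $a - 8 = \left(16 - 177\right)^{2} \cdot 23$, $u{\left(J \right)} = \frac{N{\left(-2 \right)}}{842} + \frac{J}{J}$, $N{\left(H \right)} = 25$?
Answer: $- \frac{2212429071}{842} \approx -2.6276 \cdot 10^{6}$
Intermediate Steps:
$A = - \frac{1311}{85}$ ($A = \left(-1311\right) \frac{1}{85} = - \frac{1311}{85} \approx -15.424$)
$u{\left(J \right)} = \frac{867}{842}$ ($u{\left(J \right)} = \frac{25}{842} + \frac{J}{J} = 25 \cdot \frac{1}{842} + 1 = \frac{25}{842} + 1 = \frac{867}{842}$)
$a = 596191$ ($a = 8 + \left(16 - 177\right)^{2} \cdot 23 = 8 + \left(-161\right)^{2} \cdot 23 = 8 + 25921 \cdot 23 = 8 + 596183 = 596191$)
$\left(a + K\right) + u{\left(A \right)} = \left(596191 - 3223780\right) + \frac{867}{842} = -2627589 + \frac{867}{842} = - \frac{2212429071}{842}$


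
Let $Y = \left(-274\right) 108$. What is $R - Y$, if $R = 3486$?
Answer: $33078$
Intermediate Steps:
$Y = -29592$
$R - Y = 3486 - -29592 = 3486 + 29592 = 33078$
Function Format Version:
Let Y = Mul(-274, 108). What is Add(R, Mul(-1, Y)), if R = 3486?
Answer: 33078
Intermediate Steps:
Y = -29592
Add(R, Mul(-1, Y)) = Add(3486, Mul(-1, -29592)) = Add(3486, 29592) = 33078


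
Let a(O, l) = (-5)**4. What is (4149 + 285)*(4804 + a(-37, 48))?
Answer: 24072186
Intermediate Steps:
a(O, l) = 625
(4149 + 285)*(4804 + a(-37, 48)) = (4149 + 285)*(4804 + 625) = 4434*5429 = 24072186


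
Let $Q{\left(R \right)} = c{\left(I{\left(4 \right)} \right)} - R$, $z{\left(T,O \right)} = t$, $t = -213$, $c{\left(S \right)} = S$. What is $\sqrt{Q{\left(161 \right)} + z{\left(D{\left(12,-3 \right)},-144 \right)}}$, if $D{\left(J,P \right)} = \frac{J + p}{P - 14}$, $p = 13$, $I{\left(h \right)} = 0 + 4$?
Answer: $i \sqrt{370} \approx 19.235 i$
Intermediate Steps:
$I{\left(h \right)} = 4$
$D{\left(J,P \right)} = \frac{13 + J}{-14 + P}$ ($D{\left(J,P \right)} = \frac{J + 13}{P - 14} = \frac{13 + J}{-14 + P}$)
$z{\left(T,O \right)} = -213$
$Q{\left(R \right)} = 4 - R$
$\sqrt{Q{\left(161 \right)} + z{\left(D{\left(12,-3 \right)},-144 \right)}} = \sqrt{\left(4 - 161\right) - 213} = \sqrt{-157 - 213} = \sqrt{-370} = i \sqrt{370}$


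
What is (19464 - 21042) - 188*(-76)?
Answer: 12710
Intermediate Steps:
(19464 - 21042) - 188*(-76) = -1578 + 14288 = 12710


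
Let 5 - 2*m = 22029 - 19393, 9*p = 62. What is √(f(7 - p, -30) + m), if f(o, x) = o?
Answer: I*√47354/6 ≈ 36.268*I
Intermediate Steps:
p = 62/9 (p = (⅑)*62 = 62/9 ≈ 6.8889)
m = -2631/2 (m = 5/2 - (22029 - 19393)/2 = 5/2 - ½*2636 = 5/2 - 1318 = -2631/2 ≈ -1315.5)
√(f(7 - p, -30) + m) = √((7 - 1*62/9) - 2631/2) = √((7 - 62/9) - 2631/2) = √(⅑ - 2631/2) = √(-23677/18) = I*√47354/6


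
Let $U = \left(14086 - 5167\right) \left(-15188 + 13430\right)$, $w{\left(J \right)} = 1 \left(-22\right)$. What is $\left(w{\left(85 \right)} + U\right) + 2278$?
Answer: $-15677346$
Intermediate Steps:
$w{\left(J \right)} = -22$
$U = -15679602$ ($U = 8919 \left(-1758\right) = -15679602$)
$\left(w{\left(85 \right)} + U\right) + 2278 = \left(-22 - 15679602\right) + 2278 = -15679624 + 2278 = -15677346$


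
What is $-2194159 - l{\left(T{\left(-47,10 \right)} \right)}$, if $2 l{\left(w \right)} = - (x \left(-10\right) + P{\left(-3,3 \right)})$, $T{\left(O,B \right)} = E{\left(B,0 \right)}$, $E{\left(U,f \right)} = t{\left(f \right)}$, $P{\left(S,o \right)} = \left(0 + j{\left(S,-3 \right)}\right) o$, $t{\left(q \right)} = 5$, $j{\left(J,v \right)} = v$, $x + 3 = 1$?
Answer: $- \frac{4388307}{2} \approx -2.1942 \cdot 10^{6}$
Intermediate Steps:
$x = -2$ ($x = -3 + 1 = -2$)
$P{\left(S,o \right)} = - 3 o$ ($P{\left(S,o \right)} = \left(0 - 3\right) o = - 3 o$)
$E{\left(U,f \right)} = 5$
$T{\left(O,B \right)} = 5$
$l{\left(w \right)} = - \frac{11}{2}$ ($l{\left(w \right)} = \frac{\left(-1\right) \left(\left(-2\right) \left(-10\right) - 9\right)}{2} = \frac{\left(-1\right) \left(20 - 9\right)}{2} = \frac{\left(-1\right) 11}{2} = \frac{1}{2} \left(-11\right) = - \frac{11}{2}$)
$-2194159 - l{\left(T{\left(-47,10 \right)} \right)} = -2194159 - - \frac{11}{2} = -2194159 + \frac{11}{2} = - \frac{4388307}{2}$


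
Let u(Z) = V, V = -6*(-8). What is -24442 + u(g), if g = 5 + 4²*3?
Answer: -24394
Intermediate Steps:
g = 53 (g = 5 + 16*3 = 5 + 48 = 53)
V = 48
u(Z) = 48
-24442 + u(g) = -24442 + 48 = -24394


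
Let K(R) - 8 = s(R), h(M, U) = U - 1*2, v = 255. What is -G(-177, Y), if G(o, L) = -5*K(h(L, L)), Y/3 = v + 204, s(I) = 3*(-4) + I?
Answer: 6855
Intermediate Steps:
s(I) = -12 + I
h(M, U) = -2 + U (h(M, U) = U - 2 = -2 + U)
K(R) = -4 + R (K(R) = 8 + (-12 + R) = -4 + R)
Y = 1377 (Y = 3*(255 + 204) = 3*459 = 1377)
G(o, L) = 30 - 5*L (G(o, L) = -5*(-4 + (-2 + L)) = -5*(-6 + L) = 30 - 5*L)
-G(-177, Y) = -(30 - 5*1377) = -(30 - 6885) = -1*(-6855) = 6855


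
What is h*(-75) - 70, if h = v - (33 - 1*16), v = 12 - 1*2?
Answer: 455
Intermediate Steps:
v = 10 (v = 12 - 2 = 10)
h = -7 (h = 10 - (33 - 1*16) = 10 - (33 - 16) = 10 - 1*17 = 10 - 17 = -7)
h*(-75) - 70 = -7*(-75) - 70 = 525 - 70 = 455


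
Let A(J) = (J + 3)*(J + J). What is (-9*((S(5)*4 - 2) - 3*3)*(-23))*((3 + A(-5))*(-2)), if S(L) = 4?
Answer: -47610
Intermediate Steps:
A(J) = 2*J*(3 + J) (A(J) = (3 + J)*(2*J) = 2*J*(3 + J))
(-9*((S(5)*4 - 2) - 3*3)*(-23))*((3 + A(-5))*(-2)) = (-9*((4*4 - 2) - 3*3)*(-23))*((3 + 2*(-5)*(3 - 5))*(-2)) = (-9*((16 - 2) - 9)*(-23))*((3 + 2*(-5)*(-2))*(-2)) = (-9*(14 - 9)*(-23))*((3 + 20)*(-2)) = (-9*5*(-23))*(23*(-2)) = -45*(-23)*(-46) = 1035*(-46) = -47610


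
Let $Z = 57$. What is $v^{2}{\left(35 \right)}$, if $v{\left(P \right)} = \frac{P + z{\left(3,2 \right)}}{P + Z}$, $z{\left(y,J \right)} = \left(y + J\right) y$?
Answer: $\frac{625}{2116} \approx 0.29537$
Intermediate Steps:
$z{\left(y,J \right)} = y \left(J + y\right)$ ($z{\left(y,J \right)} = \left(J + y\right) y = y \left(J + y\right)$)
$v{\left(P \right)} = \frac{15 + P}{57 + P}$ ($v{\left(P \right)} = \frac{P + 3 \left(2 + 3\right)}{P + 57} = \frac{P + 3 \cdot 5}{57 + P} = \frac{P + 15}{57 + P} = \frac{15 + P}{57 + P}$)
$v^{2}{\left(35 \right)} = \left(\frac{15 + 35}{57 + 35}\right)^{2} = \left(\frac{1}{92} \cdot 50\right)^{2} = \left(\frac{25}{46}\right)^{2} = \frac{625}{2116}$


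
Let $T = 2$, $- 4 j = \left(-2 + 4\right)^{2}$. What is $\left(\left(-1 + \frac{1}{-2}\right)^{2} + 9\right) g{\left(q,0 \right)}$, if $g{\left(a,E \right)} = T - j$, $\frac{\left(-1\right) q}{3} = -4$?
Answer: $\frac{135}{4} \approx 33.75$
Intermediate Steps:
$q = 12$ ($q = \left(-3\right) \left(-4\right) = 12$)
$j = -1$ ($j = - \frac{\left(-2 + 4\right)^{2}}{4} = - \frac{2^{2}}{4} = \left(- \frac{1}{4}\right) 4 = -1$)
$g{\left(a,E \right)} = 3$ ($g{\left(a,E \right)} = 2 - -1 = 2 + 1 = 3$)
$\left(\left(-1 + \frac{1}{-2}\right)^{2} + 9\right) g{\left(q,0 \right)} = \left(\left(-1 + \frac{1}{-2}\right)^{2} + 9\right) 3 = \left(\left(-1 - \frac{1}{2}\right)^{2} + 9\right) 3 = \left(\left(- \frac{3}{2}\right)^{2} + 9\right) 3 = \left(\frac{9}{4} + 9\right) 3 = \frac{45}{4} \cdot 3 = \frac{135}{4}$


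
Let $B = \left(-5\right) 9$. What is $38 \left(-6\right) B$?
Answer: $10260$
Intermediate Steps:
$B = -45$
$38 \left(-6\right) B = 38 \left(-6\right) \left(-45\right) = \left(-228\right) \left(-45\right) = 10260$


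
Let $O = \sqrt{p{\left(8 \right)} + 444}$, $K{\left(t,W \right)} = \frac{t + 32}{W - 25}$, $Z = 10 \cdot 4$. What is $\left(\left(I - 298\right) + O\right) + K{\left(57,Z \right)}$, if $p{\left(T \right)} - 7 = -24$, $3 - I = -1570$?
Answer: $\frac{19214}{15} + \sqrt{427} \approx 1301.6$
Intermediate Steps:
$I = 1573$ ($I = 3 - -1570 = 3 + 1570 = 1573$)
$p{\left(T \right)} = -17$ ($p{\left(T \right)} = 7 - 24 = -17$)
$Z = 40$
$K{\left(t,W \right)} = \frac{32 + t}{-25 + W}$
$O = \sqrt{427}$ ($O = \sqrt{-17 + 444} = \sqrt{427} \approx 20.664$)
$\left(\left(I - 298\right) + O\right) + K{\left(57,Z \right)} = \left(\left(1573 - 298\right) + \sqrt{427}\right) + \frac{32 + 57}{-25 + 40} = \left(\left(1573 - 298\right) + \sqrt{427}\right) + \frac{1}{15} \cdot 89 = \left(1275 + \sqrt{427}\right) + \frac{1}{15} \cdot 89 = \left(1275 + \sqrt{427}\right) + \frac{89}{15} = \frac{19214}{15} + \sqrt{427}$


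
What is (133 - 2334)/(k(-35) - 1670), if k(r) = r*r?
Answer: 2201/445 ≈ 4.9461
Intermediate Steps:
k(r) = r²
(133 - 2334)/(k(-35) - 1670) = (133 - 2334)/((-35)² - 1670) = -2201/(1225 - 1670) = -2201/(-445) = -2201*(-1/445) = 2201/445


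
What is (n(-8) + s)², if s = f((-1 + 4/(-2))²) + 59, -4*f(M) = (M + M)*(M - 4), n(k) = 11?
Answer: 9025/4 ≈ 2256.3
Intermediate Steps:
f(M) = -M*(-4 + M)/2 (f(M) = -(M + M)*(M - 4)/4 = -2*M*(-4 + M)/4 = -M*(-4 + M)/2)
s = 73/2 (s = (-1 + 4/(-2))²*(4 - (-1 + 4/(-2))²)/2 + 59 = (-1 + 4*(-½))²*(4 - (-1 + 4*(-½))²)/2 + 59 = (-1 - 2)²*(4 - (-1 - 2)²)/2 + 59 = (½)*(-3)²*(4 - 1*(-3)²) + 59 = (½)*9*(4 - 1*9) + 59 = (½)*9*(4 - 9) + 59 = (½)*9*(-5) + 59 = -45/2 + 59 = 73/2 ≈ 36.500)
(n(-8) + s)² = (11 + 73/2)² = (95/2)² = 9025/4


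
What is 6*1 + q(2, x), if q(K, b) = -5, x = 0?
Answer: 1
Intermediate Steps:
6*1 + q(2, x) = 6*1 - 5 = 6 - 5 = 1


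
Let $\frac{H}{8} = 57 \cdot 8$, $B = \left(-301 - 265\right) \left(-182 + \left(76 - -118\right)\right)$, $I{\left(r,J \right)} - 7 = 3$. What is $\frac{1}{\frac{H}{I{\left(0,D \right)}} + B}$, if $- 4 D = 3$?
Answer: $- \frac{5}{32136} \approx -0.00015559$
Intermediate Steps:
$D = - \frac{3}{4}$ ($D = \left(- \frac{1}{4}\right) 3 = - \frac{3}{4} \approx -0.75$)
$I{\left(r,J \right)} = 10$ ($I{\left(r,J \right)} = 7 + 3 = 10$)
$B = -6792$ ($B = - 566 \left(-182 + \left(76 + 118\right)\right) = - 566 \left(-182 + 194\right) = \left(-566\right) 12 = -6792$)
$H = 3648$ ($H = 8 \cdot 57 \cdot 8 = 8 \cdot 456 = 3648$)
$\frac{1}{\frac{H}{I{\left(0,D \right)}} + B} = \frac{1}{\frac{3648}{10} - 6792} = \frac{1}{3648 \cdot \frac{1}{10} - 6792} = \frac{1}{\frac{1824}{5} - 6792} = \frac{1}{- \frac{32136}{5}} = - \frac{5}{32136}$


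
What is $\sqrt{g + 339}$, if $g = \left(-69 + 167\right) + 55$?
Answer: $2 \sqrt{123} \approx 22.181$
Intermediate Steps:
$g = 153$ ($g = 98 + 55 = 153$)
$\sqrt{g + 339} = \sqrt{153 + 339} = \sqrt{492} = 2 \sqrt{123}$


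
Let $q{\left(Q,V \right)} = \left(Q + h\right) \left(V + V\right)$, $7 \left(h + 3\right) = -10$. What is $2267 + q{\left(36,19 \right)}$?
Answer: $\frac{24267}{7} \approx 3466.7$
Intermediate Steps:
$h = - \frac{31}{7}$ ($h = -3 + \frac{1}{7} \left(-10\right) = -3 - \frac{10}{7} = - \frac{31}{7} \approx -4.4286$)
$q{\left(Q,V \right)} = 2 V \left(- \frac{31}{7} + Q\right)$ ($q{\left(Q,V \right)} = \left(Q - \frac{31}{7}\right) \left(V + V\right) = \left(- \frac{31}{7} + Q\right) 2 V = 2 V \left(- \frac{31}{7} + Q\right)$)
$2267 + q{\left(36,19 \right)} = 2267 + \frac{2}{7} \cdot 19 \left(-31 + 7 \cdot 36\right) = 2267 + \frac{2}{7} \cdot 19 \left(-31 + 252\right) = 2267 + \frac{2}{7} \cdot 19 \cdot 221 = 2267 + \frac{8398}{7} = \frac{24267}{7}$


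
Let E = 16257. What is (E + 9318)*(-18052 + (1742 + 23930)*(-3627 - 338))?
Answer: -2603727630900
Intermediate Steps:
(E + 9318)*(-18052 + (1742 + 23930)*(-3627 - 338)) = (16257 + 9318)*(-18052 + (1742 + 23930)*(-3627 - 338)) = 25575*(-18052 + 25672*(-3965)) = 25575*(-18052 - 101789480) = 25575*(-101807532) = -2603727630900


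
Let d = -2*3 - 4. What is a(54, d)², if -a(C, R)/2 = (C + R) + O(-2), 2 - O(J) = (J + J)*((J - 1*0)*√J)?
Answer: 7952 - 2944*I*√2 ≈ 7952.0 - 4163.4*I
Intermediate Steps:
O(J) = 2 - 2*J^(5/2) (O(J) = 2 - (J + J)*(J - 1*0)*√J = 2 - 2*J*(J + 0)*√J = 2 - 2*J*J*√J = 2 - 2*J*J^(3/2) = 2 - 2*J^(5/2))
d = -10 (d = -6 - 4 = -10)
a(C, R) = -4 - 2*C - 2*R + 16*I*√2 (a(C, R) = -2*((C + R) + (2 - 8*I*√2)) = -2*(2 + C + R - 8*I*√2) = -4 - 2*C - 2*R + 16*I*√2)
a(54, d)² = (-4 - 2*54 - 2*(-10) + 16*I*√2)² = (-4 - 108 + 20 + 16*I*√2)² = (-92 + 16*I*√2)²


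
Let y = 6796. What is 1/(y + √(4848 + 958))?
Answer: 3398/23089905 - √5806/46179810 ≈ 0.00014551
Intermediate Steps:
1/(y + √(4848 + 958)) = 1/(6796 + √(4848 + 958)) = 1/(6796 + √5806)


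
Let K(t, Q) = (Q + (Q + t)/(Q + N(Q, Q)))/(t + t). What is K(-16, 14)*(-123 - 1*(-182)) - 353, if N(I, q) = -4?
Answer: -60551/160 ≈ -378.44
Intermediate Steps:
K(t, Q) = (Q + (Q + t)/(-4 + Q))/(2*t) (K(t, Q) = (Q + (Q + t)/(Q - 4))/(t + t) = (Q + (Q + t)/(-4 + Q))/((2*t)) = (Q + (Q + t)/(-4 + Q))*(1/(2*t)) = (Q + (Q + t)/(-4 + Q))/(2*t))
K(-16, 14)*(-123 - 1*(-182)) - 353 = ((1/2)*(-16 + 14**2 - 3*14)/(-16*(-4 + 14)))*(-123 - 1*(-182)) - 353 = ((1/2)*(-1/16)*(-16 + 196 - 42)/10)*(-123 + 182) - 353 = ((1/2)*(-1/16)*(1/10)*138)*59 - 353 = -69/160*59 - 353 = -4071/160 - 353 = -60551/160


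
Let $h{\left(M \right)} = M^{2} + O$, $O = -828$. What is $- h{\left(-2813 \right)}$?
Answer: $-7912141$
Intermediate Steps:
$h{\left(M \right)} = -828 + M^{2}$ ($h{\left(M \right)} = M^{2} - 828 = -828 + M^{2}$)
$- h{\left(-2813 \right)} = - (-828 + \left(-2813\right)^{2}) = - (-828 + 7912969) = \left(-1\right) 7912141 = -7912141$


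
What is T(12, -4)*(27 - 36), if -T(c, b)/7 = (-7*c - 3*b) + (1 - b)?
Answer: -4221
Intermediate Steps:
T(c, b) = -7 + 28*b + 49*c (T(c, b) = -7*((-7*c - 3*b) + (1 - b)) = -7*(1 - 7*c - 4*b) = -7 + 28*b + 49*c)
T(12, -4)*(27 - 36) = (-7 + 28*(-4) + 49*12)*(27 - 36) = (-7 - 112 + 588)*(-9) = 469*(-9) = -4221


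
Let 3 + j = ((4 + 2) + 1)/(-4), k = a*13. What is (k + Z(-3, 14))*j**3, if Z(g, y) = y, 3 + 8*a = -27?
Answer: 953401/256 ≈ 3724.2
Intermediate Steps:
a = -15/4 (a = -3/8 + (1/8)*(-27) = -3/8 - 27/8 = -15/4 ≈ -3.7500)
k = -195/4 (k = -15/4*13 = -195/4 ≈ -48.750)
j = -19/4 (j = -3 + ((4 + 2) + 1)/(-4) = -3 + (6 + 1)*(-1/4) = -3 + 7*(-1/4) = -3 - 7/4 = -19/4 ≈ -4.7500)
(k + Z(-3, 14))*j**3 = (-195/4 + 14)*(-19/4)**3 = -139/4*(-6859/64) = 953401/256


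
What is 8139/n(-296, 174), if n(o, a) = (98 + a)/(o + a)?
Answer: -496479/136 ≈ -3650.6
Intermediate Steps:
n(o, a) = (98 + a)/(a + o)
8139/n(-296, 174) = 8139/(((98 + 174)/(174 - 296))) = 8139/((272/(-122))) = 8139/((-1/122*272)) = 8139/(-136/61) = 8139*(-61/136) = -496479/136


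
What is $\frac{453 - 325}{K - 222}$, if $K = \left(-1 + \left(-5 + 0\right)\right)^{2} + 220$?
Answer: $\frac{64}{17} \approx 3.7647$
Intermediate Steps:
$K = 256$ ($K = \left(-1 - 5\right)^{2} + 220 = \left(-6\right)^{2} + 220 = 36 + 220 = 256$)
$\frac{453 - 325}{K - 222} = \frac{453 - 325}{256 - 222} = \frac{128}{34} = 128 \cdot \frac{1}{34} = \frac{64}{17}$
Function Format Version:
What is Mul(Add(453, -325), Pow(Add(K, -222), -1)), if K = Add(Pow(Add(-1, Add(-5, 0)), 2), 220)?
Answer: Rational(64, 17) ≈ 3.7647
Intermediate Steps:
K = 256 (K = Add(Pow(Add(-1, -5), 2), 220) = Add(Pow(-6, 2), 220) = Add(36, 220) = 256)
Mul(Add(453, -325), Pow(Add(K, -222), -1)) = Mul(Add(453, -325), Pow(Add(256, -222), -1)) = Mul(128, Pow(34, -1)) = Mul(128, Rational(1, 34)) = Rational(64, 17)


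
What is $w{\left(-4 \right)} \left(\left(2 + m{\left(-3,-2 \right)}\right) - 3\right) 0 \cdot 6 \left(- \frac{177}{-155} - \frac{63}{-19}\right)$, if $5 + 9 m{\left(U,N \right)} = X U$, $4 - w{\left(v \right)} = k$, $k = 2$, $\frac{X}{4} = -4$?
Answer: $0$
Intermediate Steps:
$X = -16$ ($X = 4 \left(-4\right) = -16$)
$w{\left(v \right)} = 2$ ($w{\left(v \right)} = 4 - 2 = 2$)
$m{\left(U,N \right)} = - \frac{5}{9} - \frac{16 U}{9}$ ($m{\left(U,N \right)} = - \frac{5}{9} + \frac{\left(-16\right) U}{9} = - \frac{5}{9} - \frac{16 U}{9}$)
$w{\left(-4 \right)} \left(\left(2 + m{\left(-3,-2 \right)}\right) - 3\right) 0 \cdot 6 \left(- \frac{177}{-155} - \frac{63}{-19}\right) = 2 \left(\left(2 - - \frac{43}{9}\right) - 3\right) 0 \cdot 6 \left(- \frac{177}{-155} - \frac{63}{-19}\right) = 2 \left(\left(2 + \left(- \frac{5}{9} + \frac{16}{3}\right)\right) - 3\right) 0 \left(\left(-177\right) \left(- \frac{1}{155}\right) - - \frac{63}{19}\right) = 2 \left(\left(2 + \frac{43}{9}\right) - 3\right) 0 \left(\frac{177}{155} + \frac{63}{19}\right) = 2 \left(\frac{61}{9} - 3\right) 0 \cdot \frac{13128}{2945} = 2 \cdot \frac{34}{9} \cdot 0 \cdot \frac{13128}{2945} = \frac{68}{9} \cdot 0 \cdot \frac{13128}{2945} = 0 \cdot \frac{13128}{2945} = 0$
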